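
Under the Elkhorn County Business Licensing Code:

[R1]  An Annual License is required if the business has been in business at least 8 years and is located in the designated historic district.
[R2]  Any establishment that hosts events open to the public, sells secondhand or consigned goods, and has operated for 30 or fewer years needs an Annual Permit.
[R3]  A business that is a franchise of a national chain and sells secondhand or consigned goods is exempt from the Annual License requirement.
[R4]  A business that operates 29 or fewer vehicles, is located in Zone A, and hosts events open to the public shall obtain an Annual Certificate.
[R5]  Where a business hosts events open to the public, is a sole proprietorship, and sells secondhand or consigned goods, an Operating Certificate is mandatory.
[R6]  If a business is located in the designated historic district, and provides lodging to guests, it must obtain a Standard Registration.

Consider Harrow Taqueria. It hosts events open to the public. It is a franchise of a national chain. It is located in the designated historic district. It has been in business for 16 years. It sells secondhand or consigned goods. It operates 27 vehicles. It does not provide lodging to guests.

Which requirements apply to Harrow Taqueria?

Annual Permit

[R1] years in business 16 ≥ 8; is located in the designated historic district → Annual License required.
[R2] hosts events open to the public; sells secondhand or consigned goods; years in business 16 ≤ 30 → Annual Permit required.
[R3] is a franchise of a national chain; sells secondhand or consigned goods → exempt from Annual License.
[R4] vehicles 27 ≤ 29; is located in the designated historic district (not: is located in Zone A); hosts events open to the public → Annual Certificate not required.
[R5] hosts events open to the public; is a franchise of a national chain (not: is a sole proprietorship); sells secondhand or consigned goods → Operating Certificate not required.
[R6] is located in the designated historic district; does not provide lodging to guests → Standard Registration not required.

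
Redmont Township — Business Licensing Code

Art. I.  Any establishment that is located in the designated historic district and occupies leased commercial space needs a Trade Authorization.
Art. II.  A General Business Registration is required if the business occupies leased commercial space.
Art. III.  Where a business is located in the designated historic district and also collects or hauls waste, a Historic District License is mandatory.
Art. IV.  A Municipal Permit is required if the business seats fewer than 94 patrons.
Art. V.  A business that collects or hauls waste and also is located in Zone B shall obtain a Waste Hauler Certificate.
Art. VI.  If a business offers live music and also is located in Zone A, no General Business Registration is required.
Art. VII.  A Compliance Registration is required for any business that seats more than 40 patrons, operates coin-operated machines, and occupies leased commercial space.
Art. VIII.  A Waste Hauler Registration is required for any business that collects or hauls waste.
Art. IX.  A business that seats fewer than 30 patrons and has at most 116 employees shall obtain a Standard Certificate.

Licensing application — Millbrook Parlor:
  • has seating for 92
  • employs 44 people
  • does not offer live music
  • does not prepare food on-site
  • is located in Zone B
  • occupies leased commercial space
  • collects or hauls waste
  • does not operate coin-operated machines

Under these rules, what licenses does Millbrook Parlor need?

General Business Registration, Municipal Permit, Waste Hauler Certificate, Waste Hauler Registration

Art. I. is located in Zone B (not: is located in the designated historic district); occupies leased commercial space → Trade Authorization not required.
Art. II. occupies leased commercial space → General Business Registration required.
Art. III. is located in Zone B (not: is located in the designated historic district); collects or hauls waste → Historic District License not required.
Art. IV. seating 92 < 94 → Municipal Permit required.
Art. V. collects or hauls waste; is located in Zone B → Waste Hauler Certificate required.
Art. VI. does not offer live music; is located in Zone B (not: is located in Zone A) → General Business Registration exemption does not apply.
Art. VII. seating 92 > 40; does not operate coin-operated machines; occupies leased commercial space → Compliance Registration not required.
Art. VIII. collects or hauls waste → Waste Hauler Registration required.
Art. IX. seating 92 ≥ 30; employees 44 ≤ 116 → Standard Certificate not required.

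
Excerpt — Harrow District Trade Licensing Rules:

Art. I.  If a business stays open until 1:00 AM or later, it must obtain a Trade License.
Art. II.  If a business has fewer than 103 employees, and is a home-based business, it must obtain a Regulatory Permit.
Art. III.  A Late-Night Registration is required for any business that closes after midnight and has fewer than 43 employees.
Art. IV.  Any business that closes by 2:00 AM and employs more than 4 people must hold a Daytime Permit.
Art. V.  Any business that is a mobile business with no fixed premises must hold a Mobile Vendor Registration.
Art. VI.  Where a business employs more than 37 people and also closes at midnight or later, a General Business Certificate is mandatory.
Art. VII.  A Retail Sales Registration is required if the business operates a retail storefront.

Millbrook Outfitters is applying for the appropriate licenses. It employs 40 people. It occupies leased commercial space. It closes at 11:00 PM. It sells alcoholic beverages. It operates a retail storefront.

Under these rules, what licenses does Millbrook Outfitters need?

Daytime Permit, Retail Sales Registration

Art. I. closes 11:00 PM, at/before 1:00 AM → Trade License not required.
Art. II. employees 40 < 103; occupies leased commercial space (not: is a home-based business) → Regulatory Permit not required.
Art. III. closes 11:00 PM, at/before midnight; employees 40 < 43 → Late-Night Registration not required.
Art. IV. closes 11:00 PM, at/before 2:00 AM; employees 40 > 4 → Daytime Permit required.
Art. V. occupies leased commercial space (not: is a mobile business with no fixed premises) → Mobile Vendor Registration not required.
Art. VI. employees 40 > 37; closes 11:00 PM, at/before midnight → General Business Certificate not required.
Art. VII. operates a retail storefront → Retail Sales Registration required.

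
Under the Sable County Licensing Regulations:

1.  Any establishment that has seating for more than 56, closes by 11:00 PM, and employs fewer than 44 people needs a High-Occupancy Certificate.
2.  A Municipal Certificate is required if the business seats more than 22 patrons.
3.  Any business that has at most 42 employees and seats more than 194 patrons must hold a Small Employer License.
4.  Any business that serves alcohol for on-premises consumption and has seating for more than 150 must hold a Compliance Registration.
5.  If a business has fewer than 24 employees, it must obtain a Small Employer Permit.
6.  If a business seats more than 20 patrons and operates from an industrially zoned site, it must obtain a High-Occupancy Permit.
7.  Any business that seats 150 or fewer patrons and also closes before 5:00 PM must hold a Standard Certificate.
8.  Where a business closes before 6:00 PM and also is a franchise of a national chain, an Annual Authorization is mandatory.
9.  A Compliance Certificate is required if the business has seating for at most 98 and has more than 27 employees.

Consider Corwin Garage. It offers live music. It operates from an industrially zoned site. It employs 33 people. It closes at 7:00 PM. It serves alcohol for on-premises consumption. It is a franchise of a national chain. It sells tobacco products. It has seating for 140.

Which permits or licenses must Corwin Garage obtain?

High-Occupancy Certificate, High-Occupancy Permit, Municipal Certificate

1. seating 140 > 56; closes 7:00 PM, at/before 11:00 PM; employees 33 < 44 → High-Occupancy Certificate required.
2. seating 140 > 22 → Municipal Certificate required.
3. employees 33 ≤ 42; seating 140 ≤ 194 → Small Employer License not required.
4. serves alcohol for on-premises consumption; seating 140 ≤ 150 → Compliance Registration not required.
5. employees 33 ≥ 24 → Small Employer Permit not required.
6. seating 140 > 20; operates from an industrially zoned site → High-Occupancy Permit required.
7. seating 140 ≤ 150; closes 7:00 PM, after 5:00 PM → Standard Certificate not required.
8. closes 7:00 PM, after 6:00 PM; is a franchise of a national chain → Annual Authorization not required.
9. seating 140 > 98; employees 33 > 27 → Compliance Certificate not required.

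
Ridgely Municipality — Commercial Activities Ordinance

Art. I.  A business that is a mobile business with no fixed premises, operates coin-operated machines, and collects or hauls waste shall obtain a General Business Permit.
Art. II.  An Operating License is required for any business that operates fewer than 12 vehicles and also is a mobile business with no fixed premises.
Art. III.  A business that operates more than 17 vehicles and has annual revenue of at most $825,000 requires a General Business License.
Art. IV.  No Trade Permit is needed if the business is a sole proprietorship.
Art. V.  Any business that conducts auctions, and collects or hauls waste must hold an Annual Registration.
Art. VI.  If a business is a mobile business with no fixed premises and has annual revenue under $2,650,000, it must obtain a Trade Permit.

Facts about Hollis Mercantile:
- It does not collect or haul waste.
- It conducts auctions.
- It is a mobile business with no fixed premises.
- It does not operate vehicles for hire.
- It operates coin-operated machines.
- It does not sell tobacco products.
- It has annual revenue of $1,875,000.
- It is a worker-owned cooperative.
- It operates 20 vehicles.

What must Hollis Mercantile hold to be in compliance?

Trade Permit

Art. I. is a mobile business with no fixed premises; operates coin-operated machines; does not collect or haul waste → General Business Permit not required.
Art. II. vehicles 20 ≥ 12; is a mobile business with no fixed premises → Operating License not required.
Art. III. vehicles 20 > 17; revenue $1,875,000 > $825,000 → General Business License not required.
Art. IV. is a worker-owned cooperative (not: is a sole proprietorship) → Trade Permit exemption does not apply.
Art. V. conducts auctions; does not collect or haul waste → Annual Registration not required.
Art. VI. is a mobile business with no fixed premises; revenue $1,875,000 < $2,650,000 → Trade Permit required.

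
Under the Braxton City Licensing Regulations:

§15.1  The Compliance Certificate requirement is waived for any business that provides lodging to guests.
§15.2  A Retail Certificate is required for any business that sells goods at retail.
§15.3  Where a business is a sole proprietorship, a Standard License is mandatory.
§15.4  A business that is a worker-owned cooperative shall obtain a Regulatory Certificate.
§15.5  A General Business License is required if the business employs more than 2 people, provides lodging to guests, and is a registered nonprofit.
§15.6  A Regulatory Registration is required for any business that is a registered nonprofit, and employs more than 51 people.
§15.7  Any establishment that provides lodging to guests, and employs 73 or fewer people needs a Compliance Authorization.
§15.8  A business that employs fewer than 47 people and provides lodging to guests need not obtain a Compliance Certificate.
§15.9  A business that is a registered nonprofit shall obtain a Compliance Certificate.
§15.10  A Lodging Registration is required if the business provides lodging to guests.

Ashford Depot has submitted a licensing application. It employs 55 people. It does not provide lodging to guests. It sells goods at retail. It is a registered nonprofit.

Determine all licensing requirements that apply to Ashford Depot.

§15.1 does not provide lodging to guests → Compliance Certificate exemption does not apply.
§15.2 sells goods at retail → Retail Certificate required.
§15.3 is a registered nonprofit (not: is a sole proprietorship) → Standard License not required.
§15.4 is a registered nonprofit (not: is a worker-owned cooperative) → Regulatory Certificate not required.
§15.5 employees 55 > 2; does not provide lodging to guests; is a registered nonprofit → General Business License not required.
§15.6 is a registered nonprofit; employees 55 > 51 → Regulatory Registration required.
§15.7 does not provide lodging to guests; employees 55 ≤ 73 → Compliance Authorization not required.
§15.8 employees 55 ≥ 47; does not provide lodging to guests → Compliance Certificate exemption does not apply.
§15.9 is a registered nonprofit → Compliance Certificate required.
§15.10 does not provide lodging to guests → Lodging Registration not required.

Compliance Certificate, Regulatory Registration, Retail Certificate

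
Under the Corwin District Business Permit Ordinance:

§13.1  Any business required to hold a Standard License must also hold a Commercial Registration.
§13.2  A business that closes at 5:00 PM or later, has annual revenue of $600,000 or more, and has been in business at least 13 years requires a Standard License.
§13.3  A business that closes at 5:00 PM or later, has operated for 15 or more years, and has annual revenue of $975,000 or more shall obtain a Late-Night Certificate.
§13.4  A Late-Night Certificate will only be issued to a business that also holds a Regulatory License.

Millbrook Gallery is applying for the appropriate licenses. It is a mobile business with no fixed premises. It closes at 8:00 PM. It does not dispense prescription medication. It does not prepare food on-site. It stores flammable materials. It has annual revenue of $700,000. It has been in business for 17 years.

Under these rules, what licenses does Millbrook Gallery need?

Commercial Registration, Standard License

§13.1 Standard License is required → Commercial Registration also required.
§13.2 closes 8:00 PM, after 5:00 PM; revenue $700,000 ≥ $600,000; years in business 17 ≥ 13 → Standard License required.
§13.3 closes 8:00 PM, after 5:00 PM; years in business 17 ≥ 15; revenue $700,000 < $975,000 → Late-Night Certificate not required.
§13.4 Late-Night Certificate is not required → no effect.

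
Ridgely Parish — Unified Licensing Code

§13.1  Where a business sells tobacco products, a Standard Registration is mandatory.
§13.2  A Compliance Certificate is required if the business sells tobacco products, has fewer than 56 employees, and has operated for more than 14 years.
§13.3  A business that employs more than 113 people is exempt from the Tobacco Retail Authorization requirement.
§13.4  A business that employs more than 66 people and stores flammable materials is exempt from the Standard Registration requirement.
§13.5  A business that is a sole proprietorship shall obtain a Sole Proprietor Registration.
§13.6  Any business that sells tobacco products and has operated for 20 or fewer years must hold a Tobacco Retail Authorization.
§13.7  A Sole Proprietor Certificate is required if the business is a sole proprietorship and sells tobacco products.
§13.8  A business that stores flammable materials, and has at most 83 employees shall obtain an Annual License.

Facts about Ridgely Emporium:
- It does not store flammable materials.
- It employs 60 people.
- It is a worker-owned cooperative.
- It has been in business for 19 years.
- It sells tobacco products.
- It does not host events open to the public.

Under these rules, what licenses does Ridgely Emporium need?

§13.1 sells tobacco products → Standard Registration required.
§13.2 sells tobacco products; employees 60 ≥ 56; years in business 19 > 14 → Compliance Certificate not required.
§13.3 employees 60 ≤ 113 → Tobacco Retail Authorization exemption does not apply.
§13.4 employees 60 ≤ 66; does not store flammable materials → Standard Registration exemption does not apply.
§13.5 is a worker-owned cooperative (not: is a sole proprietorship) → Sole Proprietor Registration not required.
§13.6 sells tobacco products; years in business 19 ≤ 20 → Tobacco Retail Authorization required.
§13.7 is a worker-owned cooperative (not: is a sole proprietorship); sells tobacco products → Sole Proprietor Certificate not required.
§13.8 does not store flammable materials; employees 60 ≤ 83 → Annual License not required.

Standard Registration, Tobacco Retail Authorization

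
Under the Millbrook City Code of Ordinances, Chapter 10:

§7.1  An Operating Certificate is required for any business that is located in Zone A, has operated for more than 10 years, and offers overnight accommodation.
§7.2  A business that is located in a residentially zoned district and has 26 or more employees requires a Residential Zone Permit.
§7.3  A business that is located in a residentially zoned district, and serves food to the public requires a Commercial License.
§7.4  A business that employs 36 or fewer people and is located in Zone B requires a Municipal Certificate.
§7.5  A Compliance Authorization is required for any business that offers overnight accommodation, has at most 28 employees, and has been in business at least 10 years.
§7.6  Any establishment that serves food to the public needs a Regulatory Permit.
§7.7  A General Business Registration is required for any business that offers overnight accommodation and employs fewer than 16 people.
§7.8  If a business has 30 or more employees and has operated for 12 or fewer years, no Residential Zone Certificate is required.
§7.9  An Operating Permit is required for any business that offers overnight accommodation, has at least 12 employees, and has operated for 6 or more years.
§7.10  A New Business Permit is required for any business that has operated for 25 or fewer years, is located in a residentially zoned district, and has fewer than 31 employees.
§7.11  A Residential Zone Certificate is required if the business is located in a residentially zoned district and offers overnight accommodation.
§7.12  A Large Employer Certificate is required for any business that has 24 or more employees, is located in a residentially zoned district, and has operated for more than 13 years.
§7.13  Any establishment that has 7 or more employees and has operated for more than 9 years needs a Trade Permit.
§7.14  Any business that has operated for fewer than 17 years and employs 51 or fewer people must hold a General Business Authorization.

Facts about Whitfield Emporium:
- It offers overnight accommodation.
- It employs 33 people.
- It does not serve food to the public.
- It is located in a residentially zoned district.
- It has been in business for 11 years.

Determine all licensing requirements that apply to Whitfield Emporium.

General Business Authorization, Operating Permit, Residential Zone Permit, Trade Permit

§7.1 is located in a residentially zoned district (not: is located in Zone A); years in business 11 > 10; offers overnight accommodation → Operating Certificate not required.
§7.2 is located in a residentially zoned district; employees 33 ≥ 26 → Residential Zone Permit required.
§7.3 is located in a residentially zoned district; does not serve food to the public → Commercial License not required.
§7.4 employees 33 ≤ 36; is located in a residentially zoned district (not: is located in Zone B) → Municipal Certificate not required.
§7.5 offers overnight accommodation; employees 33 > 28; years in business 11 ≥ 10 → Compliance Authorization not required.
§7.6 does not serve food to the public → Regulatory Permit not required.
§7.7 offers overnight accommodation; employees 33 ≥ 16 → General Business Registration not required.
§7.8 employees 33 ≥ 30; years in business 11 ≤ 12 → exempt from Residential Zone Certificate.
§7.9 offers overnight accommodation; employees 33 ≥ 12; years in business 11 ≥ 6 → Operating Permit required.
§7.10 years in business 11 ≤ 25; is located in a residentially zoned district; employees 33 ≥ 31 → New Business Permit not required.
§7.11 is located in a residentially zoned district; offers overnight accommodation → Residential Zone Certificate required.
§7.12 employees 33 ≥ 24; is located in a residentially zoned district; years in business 11 ≤ 13 → Large Employer Certificate not required.
§7.13 employees 33 ≥ 7; years in business 11 > 9 → Trade Permit required.
§7.14 years in business 11 < 17; employees 33 ≤ 51 → General Business Authorization required.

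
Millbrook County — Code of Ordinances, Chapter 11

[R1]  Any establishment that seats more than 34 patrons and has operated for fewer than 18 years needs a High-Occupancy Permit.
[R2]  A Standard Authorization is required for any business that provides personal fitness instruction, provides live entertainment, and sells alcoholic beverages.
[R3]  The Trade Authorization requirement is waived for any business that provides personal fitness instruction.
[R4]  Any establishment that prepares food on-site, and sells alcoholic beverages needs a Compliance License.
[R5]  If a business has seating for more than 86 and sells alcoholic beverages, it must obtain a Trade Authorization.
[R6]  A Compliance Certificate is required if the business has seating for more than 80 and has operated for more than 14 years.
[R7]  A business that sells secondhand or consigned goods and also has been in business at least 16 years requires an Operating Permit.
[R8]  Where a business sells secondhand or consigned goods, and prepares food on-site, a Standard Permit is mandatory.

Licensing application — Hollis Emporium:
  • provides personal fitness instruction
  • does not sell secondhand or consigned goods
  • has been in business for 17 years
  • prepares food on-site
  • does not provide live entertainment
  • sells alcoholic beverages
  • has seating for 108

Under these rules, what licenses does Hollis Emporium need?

Compliance Certificate, Compliance License, High-Occupancy Permit

[R1] seating 108 > 34; years in business 17 < 18 → High-Occupancy Permit required.
[R2] provides personal fitness instruction; does not provide live entertainment; sells alcoholic beverages → Standard Authorization not required.
[R3] provides personal fitness instruction → exempt from Trade Authorization.
[R4] prepares food on-site; sells alcoholic beverages → Compliance License required.
[R5] seating 108 > 86; sells alcoholic beverages → Trade Authorization required.
[R6] seating 108 > 80; years in business 17 > 14 → Compliance Certificate required.
[R7] does not sell secondhand or consigned goods; years in business 17 ≥ 16 → Operating Permit not required.
[R8] does not sell secondhand or consigned goods; prepares food on-site → Standard Permit not required.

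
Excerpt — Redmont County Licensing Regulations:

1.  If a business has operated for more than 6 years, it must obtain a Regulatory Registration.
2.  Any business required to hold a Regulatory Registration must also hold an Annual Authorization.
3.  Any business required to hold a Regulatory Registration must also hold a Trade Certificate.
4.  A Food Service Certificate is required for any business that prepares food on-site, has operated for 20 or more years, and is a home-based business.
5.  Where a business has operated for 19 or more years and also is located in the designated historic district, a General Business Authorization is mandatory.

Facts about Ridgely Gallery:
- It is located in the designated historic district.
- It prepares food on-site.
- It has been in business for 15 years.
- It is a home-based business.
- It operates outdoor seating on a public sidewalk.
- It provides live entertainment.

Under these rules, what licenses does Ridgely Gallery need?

Annual Authorization, Regulatory Registration, Trade Certificate

1. years in business 15 > 6 → Regulatory Registration required.
2. Regulatory Registration is required → Annual Authorization also required.
3. Regulatory Registration is required → Trade Certificate also required.
4. prepares food on-site; years in business 15 < 20; is a home-based business → Food Service Certificate not required.
5. years in business 15 < 19; is located in the designated historic district → General Business Authorization not required.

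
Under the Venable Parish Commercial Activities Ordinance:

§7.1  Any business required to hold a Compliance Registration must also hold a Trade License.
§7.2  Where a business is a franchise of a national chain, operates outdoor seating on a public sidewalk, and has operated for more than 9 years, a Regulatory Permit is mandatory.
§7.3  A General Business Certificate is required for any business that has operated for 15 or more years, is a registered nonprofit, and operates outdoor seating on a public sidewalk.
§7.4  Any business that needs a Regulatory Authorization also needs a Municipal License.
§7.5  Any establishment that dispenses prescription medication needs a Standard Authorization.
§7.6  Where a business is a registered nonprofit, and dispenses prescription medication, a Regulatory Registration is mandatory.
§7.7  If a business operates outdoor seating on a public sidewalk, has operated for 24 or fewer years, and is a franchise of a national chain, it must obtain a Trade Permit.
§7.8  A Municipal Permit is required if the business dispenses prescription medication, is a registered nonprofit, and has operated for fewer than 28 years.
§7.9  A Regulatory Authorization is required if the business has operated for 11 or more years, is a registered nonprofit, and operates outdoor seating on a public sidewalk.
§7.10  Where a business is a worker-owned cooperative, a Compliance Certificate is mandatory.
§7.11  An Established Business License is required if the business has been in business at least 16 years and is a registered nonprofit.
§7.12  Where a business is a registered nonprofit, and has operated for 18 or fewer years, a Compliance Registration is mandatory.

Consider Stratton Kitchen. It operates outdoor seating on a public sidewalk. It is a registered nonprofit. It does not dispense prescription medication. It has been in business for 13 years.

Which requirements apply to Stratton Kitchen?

Compliance Registration, Municipal License, Regulatory Authorization, Trade License

§7.1 Compliance Registration is required → Trade License also required.
§7.2 is a registered nonprofit (not: is a franchise of a national chain); operates outdoor seating on a public sidewalk; years in business 13 > 9 → Regulatory Permit not required.
§7.3 years in business 13 < 15; is a registered nonprofit; operates outdoor seating on a public sidewalk → General Business Certificate not required.
§7.4 Regulatory Authorization is required → Municipal License also required.
§7.5 does not dispense prescription medication → Standard Authorization not required.
§7.6 is a registered nonprofit; does not dispense prescription medication → Regulatory Registration not required.
§7.7 operates outdoor seating on a public sidewalk; years in business 13 ≤ 24; is a registered nonprofit (not: is a franchise of a national chain) → Trade Permit not required.
§7.8 does not dispense prescription medication; is a registered nonprofit; years in business 13 < 28 → Municipal Permit not required.
§7.9 years in business 13 ≥ 11; is a registered nonprofit; operates outdoor seating on a public sidewalk → Regulatory Authorization required.
§7.10 is a registered nonprofit (not: is a worker-owned cooperative) → Compliance Certificate not required.
§7.11 years in business 13 < 16; is a registered nonprofit → Established Business License not required.
§7.12 is a registered nonprofit; years in business 13 ≤ 18 → Compliance Registration required.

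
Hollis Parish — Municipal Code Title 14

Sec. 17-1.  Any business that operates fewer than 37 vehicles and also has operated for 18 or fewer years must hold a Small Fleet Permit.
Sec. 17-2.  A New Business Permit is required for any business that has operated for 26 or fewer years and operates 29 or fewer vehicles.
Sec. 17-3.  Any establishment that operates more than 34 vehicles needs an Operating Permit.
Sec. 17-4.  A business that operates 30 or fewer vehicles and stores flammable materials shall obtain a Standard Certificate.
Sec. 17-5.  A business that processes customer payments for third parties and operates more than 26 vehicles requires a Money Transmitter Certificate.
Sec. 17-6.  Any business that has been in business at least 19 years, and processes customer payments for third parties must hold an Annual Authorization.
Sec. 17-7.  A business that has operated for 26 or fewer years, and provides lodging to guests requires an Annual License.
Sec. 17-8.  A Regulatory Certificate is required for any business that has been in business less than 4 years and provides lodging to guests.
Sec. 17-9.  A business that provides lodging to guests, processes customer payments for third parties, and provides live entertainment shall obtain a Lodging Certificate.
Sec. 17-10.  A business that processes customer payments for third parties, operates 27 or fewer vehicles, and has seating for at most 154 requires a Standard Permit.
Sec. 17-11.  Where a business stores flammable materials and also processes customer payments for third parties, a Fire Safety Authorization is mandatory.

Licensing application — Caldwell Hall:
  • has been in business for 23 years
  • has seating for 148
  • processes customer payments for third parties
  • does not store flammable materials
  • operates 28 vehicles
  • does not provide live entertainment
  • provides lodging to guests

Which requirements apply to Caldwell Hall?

Annual Authorization, Annual License, Money Transmitter Certificate, New Business Permit

Sec. 17-1. vehicles 28 < 37; years in business 23 > 18 → Small Fleet Permit not required.
Sec. 17-2. years in business 23 ≤ 26; vehicles 28 ≤ 29 → New Business Permit required.
Sec. 17-3. vehicles 28 ≤ 34 → Operating Permit not required.
Sec. 17-4. vehicles 28 ≤ 30; does not store flammable materials → Standard Certificate not required.
Sec. 17-5. processes customer payments for third parties; vehicles 28 > 26 → Money Transmitter Certificate required.
Sec. 17-6. years in business 23 ≥ 19; processes customer payments for third parties → Annual Authorization required.
Sec. 17-7. years in business 23 ≤ 26; provides lodging to guests → Annual License required.
Sec. 17-8. years in business 23 ≥ 4; provides lodging to guests → Regulatory Certificate not required.
Sec. 17-9. provides lodging to guests; processes customer payments for third parties; does not provide live entertainment → Lodging Certificate not required.
Sec. 17-10. processes customer payments for third parties; vehicles 28 > 27; seating 148 ≤ 154 → Standard Permit not required.
Sec. 17-11. does not store flammable materials; processes customer payments for third parties → Fire Safety Authorization not required.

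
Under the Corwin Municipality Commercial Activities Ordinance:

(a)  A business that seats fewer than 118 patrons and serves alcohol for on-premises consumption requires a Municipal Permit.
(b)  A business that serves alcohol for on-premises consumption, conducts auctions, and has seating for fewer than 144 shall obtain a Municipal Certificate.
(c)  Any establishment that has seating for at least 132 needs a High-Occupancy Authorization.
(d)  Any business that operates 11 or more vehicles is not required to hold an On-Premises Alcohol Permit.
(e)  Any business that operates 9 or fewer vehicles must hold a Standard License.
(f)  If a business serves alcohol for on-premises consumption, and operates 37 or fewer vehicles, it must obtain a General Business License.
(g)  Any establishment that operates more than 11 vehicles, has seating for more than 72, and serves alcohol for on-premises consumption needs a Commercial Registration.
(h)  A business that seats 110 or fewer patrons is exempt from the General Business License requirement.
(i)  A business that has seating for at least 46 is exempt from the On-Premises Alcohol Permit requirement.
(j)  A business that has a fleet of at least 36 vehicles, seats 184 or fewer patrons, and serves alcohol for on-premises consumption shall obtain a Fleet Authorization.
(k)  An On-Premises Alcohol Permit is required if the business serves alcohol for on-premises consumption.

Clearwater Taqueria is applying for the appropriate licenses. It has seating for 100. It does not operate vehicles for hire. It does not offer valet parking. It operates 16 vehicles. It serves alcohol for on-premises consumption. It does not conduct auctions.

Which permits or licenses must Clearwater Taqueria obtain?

Commercial Registration, Municipal Permit

(a) seating 100 < 118; serves alcohol for on-premises consumption → Municipal Permit required.
(b) serves alcohol for on-premises consumption; does not conduct auctions; seating 100 < 144 → Municipal Certificate not required.
(c) seating 100 < 132 → High-Occupancy Authorization not required.
(d) vehicles 16 ≥ 11 → exempt from On-Premises Alcohol Permit.
(e) vehicles 16 > 9 → Standard License not required.
(f) serves alcohol for on-premises consumption; vehicles 16 ≤ 37 → General Business License required.
(g) vehicles 16 > 11; seating 100 > 72; serves alcohol for on-premises consumption → Commercial Registration required.
(h) seating 100 ≤ 110 → exempt from General Business License.
(i) seating 100 ≥ 46 → exempt from On-Premises Alcohol Permit.
(j) vehicles 16 < 36; seating 100 ≤ 184; serves alcohol for on-premises consumption → Fleet Authorization not required.
(k) serves alcohol for on-premises consumption → On-Premises Alcohol Permit required.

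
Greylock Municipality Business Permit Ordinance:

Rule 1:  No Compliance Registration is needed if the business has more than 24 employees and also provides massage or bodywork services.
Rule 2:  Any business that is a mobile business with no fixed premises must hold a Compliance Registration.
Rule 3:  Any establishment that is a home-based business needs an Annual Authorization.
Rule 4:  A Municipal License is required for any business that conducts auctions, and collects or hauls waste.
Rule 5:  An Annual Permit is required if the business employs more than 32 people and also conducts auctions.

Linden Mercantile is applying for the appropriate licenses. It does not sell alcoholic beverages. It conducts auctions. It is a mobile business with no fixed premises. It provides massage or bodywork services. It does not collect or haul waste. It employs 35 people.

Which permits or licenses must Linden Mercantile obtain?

Rule 1: employees 35 > 24; provides massage or bodywork services → exempt from Compliance Registration.
Rule 2: is a mobile business with no fixed premises → Compliance Registration required.
Rule 3: is a mobile business with no fixed premises (not: is a home-based business) → Annual Authorization not required.
Rule 4: conducts auctions; does not collect or haul waste → Municipal License not required.
Rule 5: employees 35 > 32; conducts auctions → Annual Permit required.

Annual Permit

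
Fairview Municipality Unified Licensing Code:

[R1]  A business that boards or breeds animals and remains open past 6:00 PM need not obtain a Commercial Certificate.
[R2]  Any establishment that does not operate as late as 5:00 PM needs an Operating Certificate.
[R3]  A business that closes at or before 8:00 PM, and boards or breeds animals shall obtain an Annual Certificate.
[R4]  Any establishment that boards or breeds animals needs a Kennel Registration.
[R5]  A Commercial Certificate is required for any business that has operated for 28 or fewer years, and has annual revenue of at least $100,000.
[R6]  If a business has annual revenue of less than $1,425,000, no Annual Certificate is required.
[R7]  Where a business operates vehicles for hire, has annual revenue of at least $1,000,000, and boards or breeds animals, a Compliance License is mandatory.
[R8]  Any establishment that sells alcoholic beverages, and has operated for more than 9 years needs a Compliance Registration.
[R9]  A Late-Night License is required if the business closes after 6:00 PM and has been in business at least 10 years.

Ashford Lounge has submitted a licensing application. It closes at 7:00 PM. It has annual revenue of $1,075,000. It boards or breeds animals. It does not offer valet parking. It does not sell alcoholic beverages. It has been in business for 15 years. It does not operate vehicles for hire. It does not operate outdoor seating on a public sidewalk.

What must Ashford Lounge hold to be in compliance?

[R1] boards or breeds animals; closes 7:00 PM, after 6:00 PM → exempt from Commercial Certificate.
[R2] closes 7:00 PM, after 5:00 PM → Operating Certificate not required.
[R3] closes 7:00 PM, at/before 8:00 PM; boards or breeds animals → Annual Certificate required.
[R4] boards or breeds animals → Kennel Registration required.
[R5] years in business 15 ≤ 28; revenue $1,075,000 ≥ $100,000 → Commercial Certificate required.
[R6] revenue $1,075,000 < $1,425,000 → exempt from Annual Certificate.
[R7] does not operate vehicles for hire; revenue $1,075,000 ≥ $1,000,000; boards or breeds animals → Compliance License not required.
[R8] does not sell alcoholic beverages; years in business 15 > 9 → Compliance Registration not required.
[R9] closes 7:00 PM, after 6:00 PM; years in business 15 ≥ 10 → Late-Night License required.

Kennel Registration, Late-Night License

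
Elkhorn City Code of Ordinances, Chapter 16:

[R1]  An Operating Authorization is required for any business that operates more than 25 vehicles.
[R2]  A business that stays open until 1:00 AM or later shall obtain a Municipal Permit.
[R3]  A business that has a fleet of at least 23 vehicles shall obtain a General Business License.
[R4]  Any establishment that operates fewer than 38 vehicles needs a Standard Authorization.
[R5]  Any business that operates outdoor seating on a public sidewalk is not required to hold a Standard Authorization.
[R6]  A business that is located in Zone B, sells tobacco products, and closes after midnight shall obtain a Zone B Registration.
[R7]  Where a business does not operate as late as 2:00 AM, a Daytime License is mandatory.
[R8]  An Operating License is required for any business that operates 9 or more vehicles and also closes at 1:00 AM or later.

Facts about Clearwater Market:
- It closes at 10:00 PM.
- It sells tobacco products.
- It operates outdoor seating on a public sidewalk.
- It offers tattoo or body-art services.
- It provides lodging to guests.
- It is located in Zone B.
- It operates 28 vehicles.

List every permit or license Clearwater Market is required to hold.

Daytime License, General Business License, Operating Authorization

[R1] vehicles 28 > 25 → Operating Authorization required.
[R2] closes 10:00 PM, at/before 1:00 AM → Municipal Permit not required.
[R3] vehicles 28 ≥ 23 → General Business License required.
[R4] vehicles 28 < 38 → Standard Authorization required.
[R5] operates outdoor seating on a public sidewalk → exempt from Standard Authorization.
[R6] is located in Zone B; sells tobacco products; closes 10:00 PM, at/before midnight → Zone B Registration not required.
[R7] closes 10:00 PM, at/before 2:00 AM → Daytime License required.
[R8] vehicles 28 ≥ 9; closes 10:00 PM, at/before 1:00 AM → Operating License not required.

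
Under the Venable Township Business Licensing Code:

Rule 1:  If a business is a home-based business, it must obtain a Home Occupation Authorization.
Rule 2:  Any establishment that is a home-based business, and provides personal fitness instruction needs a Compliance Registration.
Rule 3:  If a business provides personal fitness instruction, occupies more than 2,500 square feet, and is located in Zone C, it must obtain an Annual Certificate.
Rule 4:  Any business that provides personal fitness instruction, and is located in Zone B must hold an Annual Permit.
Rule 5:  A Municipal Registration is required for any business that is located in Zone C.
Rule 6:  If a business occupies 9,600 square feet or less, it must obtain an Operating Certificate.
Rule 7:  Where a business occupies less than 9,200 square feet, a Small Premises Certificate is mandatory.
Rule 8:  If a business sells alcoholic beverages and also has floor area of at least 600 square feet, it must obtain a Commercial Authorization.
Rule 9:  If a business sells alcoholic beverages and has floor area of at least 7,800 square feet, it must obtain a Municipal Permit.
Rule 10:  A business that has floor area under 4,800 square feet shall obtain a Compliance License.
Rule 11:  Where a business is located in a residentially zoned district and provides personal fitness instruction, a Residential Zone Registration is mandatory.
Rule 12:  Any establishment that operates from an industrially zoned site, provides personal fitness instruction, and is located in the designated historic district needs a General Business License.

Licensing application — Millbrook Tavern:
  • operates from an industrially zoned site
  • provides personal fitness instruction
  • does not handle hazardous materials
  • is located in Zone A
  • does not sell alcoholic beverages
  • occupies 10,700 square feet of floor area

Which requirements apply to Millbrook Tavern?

None

Rule 1: operates from an industrially zoned site (not: is a home-based business) → Home Occupation Authorization not required.
Rule 2: operates from an industrially zoned site (not: is a home-based business); provides personal fitness instruction → Compliance Registration not required.
Rule 3: provides personal fitness instruction; floor area 10,700 square feet > 2,500 square feet; is located in Zone A (not: is located in Zone C) → Annual Certificate not required.
Rule 4: provides personal fitness instruction; is located in Zone A (not: is located in Zone B) → Annual Permit not required.
Rule 5: is located in Zone A (not: is located in Zone C) → Municipal Registration not required.
Rule 6: floor area 10,700 square feet > 9,600 square feet → Operating Certificate not required.
Rule 7: floor area 10,700 square feet ≥ 9,200 square feet → Small Premises Certificate not required.
Rule 8: does not sell alcoholic beverages; floor area 10,700 square feet ≥ 600 square feet → Commercial Authorization not required.
Rule 9: does not sell alcoholic beverages; floor area 10,700 square feet ≥ 7,800 square feet → Municipal Permit not required.
Rule 10: floor area 10,700 square feet ≥ 4,800 square feet → Compliance License not required.
Rule 11: is located in Zone A (not: is located in a residentially zoned district); provides personal fitness instruction → Residential Zone Registration not required.
Rule 12: operates from an industrially zoned site; provides personal fitness instruction; is located in Zone A (not: is located in the designated historic district) → General Business License not required.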